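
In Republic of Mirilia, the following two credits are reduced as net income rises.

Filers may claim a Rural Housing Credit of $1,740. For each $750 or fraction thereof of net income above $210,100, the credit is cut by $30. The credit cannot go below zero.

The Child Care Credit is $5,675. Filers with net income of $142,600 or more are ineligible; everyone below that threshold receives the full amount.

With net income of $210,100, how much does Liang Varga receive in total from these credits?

$1,740

Rural Housing Credit: $210,100 is at or below the $210,100 threshold, so the full $1,740 applies.
Child Care Credit: $210,100 meets or exceeds the $142,600 cutoff, so the credit is $0.
Total: $1,740 + $0 = $1,740.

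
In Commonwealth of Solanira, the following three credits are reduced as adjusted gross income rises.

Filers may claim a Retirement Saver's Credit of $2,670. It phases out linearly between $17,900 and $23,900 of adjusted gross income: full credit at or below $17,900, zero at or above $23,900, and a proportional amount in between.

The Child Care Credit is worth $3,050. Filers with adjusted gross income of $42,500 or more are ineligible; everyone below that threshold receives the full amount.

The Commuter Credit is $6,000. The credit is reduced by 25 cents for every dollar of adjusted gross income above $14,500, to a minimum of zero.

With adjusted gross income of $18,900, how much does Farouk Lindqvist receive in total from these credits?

Retirement Saver's Credit: $18,900 is $1,000 into a $6,000 phase-out range, leaving 5,000/6,000 of the credit: $2,670 × 5,000/6,000 = $2,225.
Child Care Credit: $18,900 is below the $42,500 cutoff, so the full $3,050 applies.
Commuter Credit: 25% of the $4,400 excess over $14,500 is $1,100; credit = $6,000 − $1,100 = $4,900.
Total: $2,225 + $3,050 + $4,900 = $10,175.

$10,175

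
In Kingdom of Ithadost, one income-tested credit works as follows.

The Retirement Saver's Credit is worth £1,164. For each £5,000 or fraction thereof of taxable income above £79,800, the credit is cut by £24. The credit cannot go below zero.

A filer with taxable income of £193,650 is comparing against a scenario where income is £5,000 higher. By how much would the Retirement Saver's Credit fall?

At £193,650 — income exceeds £79,800 by £113,850, which is 23 full-or-partial £5,000 increments; reduction = 23 × £24 = £552, leaving £612.
At £198,650 — income exceeds £79,800 by £118,850, which is 24 full-or-partial £5,000 increments; reduction = 24 × £24 = £576, leaving £588.
Lost: £612 − £588 = £24.

£24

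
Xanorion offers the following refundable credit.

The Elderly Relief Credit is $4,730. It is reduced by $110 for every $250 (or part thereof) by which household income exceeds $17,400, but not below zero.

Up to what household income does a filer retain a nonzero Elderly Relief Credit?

$27,900

After 42 increments the reduction is 42 × $110 = $4,620, leaving $110; one more increment wipes it out. Increment 42 ends at excess 42 × $250 = $10,500, so the highest qualifying income is $17,400 + $10,500 = $27,900.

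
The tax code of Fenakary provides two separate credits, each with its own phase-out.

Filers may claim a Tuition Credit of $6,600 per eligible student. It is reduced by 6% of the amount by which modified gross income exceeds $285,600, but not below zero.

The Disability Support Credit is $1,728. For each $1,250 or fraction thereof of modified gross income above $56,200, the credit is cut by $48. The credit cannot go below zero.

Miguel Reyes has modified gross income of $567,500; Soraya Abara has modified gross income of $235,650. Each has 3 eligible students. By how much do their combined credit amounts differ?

Miguel ($567,500): Tuition Credit: base = 3 × $6,600 = $19,800. 6% of the $281,900 excess over $285,600 is $16,914; credit = $19,800 − $16,914 = $2,886. Disability Support Credit: income exceeds $56,200 by $511,300 → 410 increments × $48 = $19,680 ≥ base, so the credit is $0. total $2,886 + $0 = $2,886
Soraya ($235,650): Tuition Credit: base = 3 × $6,600 = $19,800. $235,650 is at or below the $285,600 threshold, so the full $19,800 applies. Disability Support Credit: income exceeds $56,200 by $179,450 → 144 increments × $48 = $6,912 ≥ base, so the credit is $0. total $19,800 + $0 = $19,800
Difference: |$2,886 − $19,800| = $16,914.

$16,914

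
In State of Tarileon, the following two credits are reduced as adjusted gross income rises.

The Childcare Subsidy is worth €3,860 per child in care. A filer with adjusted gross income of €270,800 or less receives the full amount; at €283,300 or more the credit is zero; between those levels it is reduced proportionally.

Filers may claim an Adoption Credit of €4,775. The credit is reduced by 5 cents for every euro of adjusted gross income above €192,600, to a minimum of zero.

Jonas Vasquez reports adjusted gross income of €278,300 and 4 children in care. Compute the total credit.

€6,666

Childcare Subsidy: base = 4 × €3,860 = €15,440. €278,300 is €7,500 into a €12,500 phase-out range, leaving 5,000/12,500 of the credit: €15,440 × 5,000/12,500 = €6,176.
Adoption Credit: 5% of the €85,700 excess over €192,600 is €4,285; credit = €4,775 − €4,285 = €490.
Total: €6,176 + €490 = €6,666.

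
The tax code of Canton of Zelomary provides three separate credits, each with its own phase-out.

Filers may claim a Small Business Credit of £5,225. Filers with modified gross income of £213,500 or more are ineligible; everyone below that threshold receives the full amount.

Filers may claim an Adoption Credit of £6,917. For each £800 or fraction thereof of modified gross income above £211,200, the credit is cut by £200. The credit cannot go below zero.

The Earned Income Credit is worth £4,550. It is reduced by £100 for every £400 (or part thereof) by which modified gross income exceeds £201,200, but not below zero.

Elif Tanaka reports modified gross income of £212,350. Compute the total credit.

£13,492

Small Business Credit: £212,350 is below the £213,500 cutoff, so the full £5,225 applies.
Adoption Credit: income exceeds £211,200 by £1,150, which is 2 full-or-partial £800 increments; reduction = 2 × £200 = £400, leaving £6,517.
Earned Income Credit: income exceeds £201,200 by £11,150, which is 28 full-or-partial £400 increments; reduction = 28 × £100 = £2,800, leaving £1,750.
Total: £5,225 + £6,517 + £1,750 = £13,492.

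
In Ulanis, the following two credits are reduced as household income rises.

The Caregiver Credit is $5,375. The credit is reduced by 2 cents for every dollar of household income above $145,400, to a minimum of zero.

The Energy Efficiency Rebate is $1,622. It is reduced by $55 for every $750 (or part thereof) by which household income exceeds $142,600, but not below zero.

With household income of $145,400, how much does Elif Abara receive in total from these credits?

$6,777

Caregiver Credit: $145,400 is at or below the $145,400 threshold, so the full $5,375 applies.
Energy Efficiency Rebate: income exceeds $142,600 by $2,800, which is 4 full-or-partial $750 increments; reduction = 4 × $55 = $220, leaving $1,402.
Total: $5,375 + $1,402 = $6,777.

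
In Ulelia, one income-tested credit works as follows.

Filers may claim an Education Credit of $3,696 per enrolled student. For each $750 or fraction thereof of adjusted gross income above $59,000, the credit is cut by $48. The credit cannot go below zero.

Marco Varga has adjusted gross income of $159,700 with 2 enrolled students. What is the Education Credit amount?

Education Credit: base = 2 × $3,696 = $7,392. income exceeds $59,000 by $100,700, which is 135 full-or-partial $750 increments; reduction = 135 × $48 = $6,480, leaving $912.

$912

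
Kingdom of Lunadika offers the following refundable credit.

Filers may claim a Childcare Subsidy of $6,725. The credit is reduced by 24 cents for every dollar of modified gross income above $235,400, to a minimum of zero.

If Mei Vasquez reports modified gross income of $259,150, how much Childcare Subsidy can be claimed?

Childcare Subsidy: 24% of the $23,750 excess over $235,400 is $5,700; credit = $6,725 − $5,700 = $1,025.

$1,025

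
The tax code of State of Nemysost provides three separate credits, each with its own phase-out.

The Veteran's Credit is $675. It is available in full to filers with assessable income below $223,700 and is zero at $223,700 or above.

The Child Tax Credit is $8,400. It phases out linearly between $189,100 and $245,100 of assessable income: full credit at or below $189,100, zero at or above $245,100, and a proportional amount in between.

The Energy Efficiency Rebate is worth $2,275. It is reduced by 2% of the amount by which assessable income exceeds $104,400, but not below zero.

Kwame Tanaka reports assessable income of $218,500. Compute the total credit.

Veteran's Credit: $218,500 is below the $223,700 cutoff, so the full $675 applies.
Child Tax Credit: $218,500 is $29,400 into a $56,000 phase-out range, leaving 26,600/56,000 of the credit: $8,400 × 26,600/56,000 = $3,990.
Energy Efficiency Rebate: 2% of the $114,100 excess over $104,400 is $2,282 ≥ base, so the credit is $0.
Total: $675 + $3,990 + $0 = $4,665.

$4,665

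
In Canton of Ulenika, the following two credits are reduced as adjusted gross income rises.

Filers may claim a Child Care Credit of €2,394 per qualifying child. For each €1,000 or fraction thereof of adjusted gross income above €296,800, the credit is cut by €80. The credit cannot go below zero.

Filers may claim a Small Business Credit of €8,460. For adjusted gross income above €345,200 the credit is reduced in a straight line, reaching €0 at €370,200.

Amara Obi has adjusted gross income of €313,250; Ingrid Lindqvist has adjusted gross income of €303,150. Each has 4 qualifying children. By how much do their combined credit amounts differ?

Amara (€313,250): Child Care Credit: base = 4 × €2,394 = €9,576. income exceeds €296,800 by €16,450, which is 17 full-or-partial €1,000 increments; reduction = 17 × €80 = €1,360, leaving €8,216. Small Business Credit: €313,250 is at or below the €345,200 threshold, so the full €8,460 applies. total €8,216 + €8,460 = €16,676
Ingrid (€303,150): Child Care Credit: base = 4 × €2,394 = €9,576. income exceeds €296,800 by €6,350, which is 7 full-or-partial €1,000 increments; reduction = 7 × €80 = €560, leaving €9,016. Small Business Credit: €303,150 is at or below the €345,200 threshold, so the full €8,460 applies. total €9,016 + €8,460 = €17,476
Difference: |€16,676 − €17,476| = €800.

€800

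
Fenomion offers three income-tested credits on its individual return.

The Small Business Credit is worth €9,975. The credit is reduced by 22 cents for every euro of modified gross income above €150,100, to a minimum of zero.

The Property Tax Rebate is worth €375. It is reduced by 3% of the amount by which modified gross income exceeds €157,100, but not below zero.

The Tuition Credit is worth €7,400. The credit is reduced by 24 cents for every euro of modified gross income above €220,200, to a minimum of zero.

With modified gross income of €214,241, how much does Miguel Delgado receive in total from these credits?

Small Business Credit: 22% of the €64,141 excess over €150,100 is €14,111.02 ≥ base, so the credit is €0.
Property Tax Rebate: 3% of the €57,141 excess over €157,100 is €1,714.23 ≥ base, so the credit is €0.
Tuition Credit: €214,241 is at or below the €220,200 threshold, so the full €7,400 applies.
Total: €0 + €0 + €7,400 = €7,400.

€7,400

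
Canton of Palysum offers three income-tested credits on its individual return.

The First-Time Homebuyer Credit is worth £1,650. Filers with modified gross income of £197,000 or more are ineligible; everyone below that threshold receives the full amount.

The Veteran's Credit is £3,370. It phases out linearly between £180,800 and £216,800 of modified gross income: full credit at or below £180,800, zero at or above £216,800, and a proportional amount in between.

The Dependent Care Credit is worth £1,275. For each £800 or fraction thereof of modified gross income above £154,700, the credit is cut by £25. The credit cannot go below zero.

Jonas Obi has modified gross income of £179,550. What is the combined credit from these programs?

£5,495

First-Time Homebuyer Credit: £179,550 is below the £197,000 cutoff, so the full £1,650 applies.
Veteran's Credit: £179,550 is at or below the £180,800 threshold, so the full £3,370 applies.
Dependent Care Credit: income exceeds £154,700 by £24,850, which is 32 full-or-partial £800 increments; reduction = 32 × £25 = £800, leaving £475.
Total: £1,650 + £3,370 + £475 = £5,495.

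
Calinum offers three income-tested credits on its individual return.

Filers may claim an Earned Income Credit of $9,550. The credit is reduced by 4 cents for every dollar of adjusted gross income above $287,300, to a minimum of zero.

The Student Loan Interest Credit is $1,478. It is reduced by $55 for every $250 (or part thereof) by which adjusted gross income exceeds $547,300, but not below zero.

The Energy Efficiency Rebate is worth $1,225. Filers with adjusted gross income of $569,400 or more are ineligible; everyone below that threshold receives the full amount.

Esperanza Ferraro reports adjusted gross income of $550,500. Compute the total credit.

Earned Income Credit: 4% of the $263,200 excess over $287,300 is $10,528 ≥ base, so the credit is $0.
Student Loan Interest Credit: income exceeds $547,300 by $3,200, which is 13 full-or-partial $250 increments; reduction = 13 × $55 = $715, leaving $763.
Energy Efficiency Rebate: $550,500 is below the $569,400 cutoff, so the full $1,225 applies.
Total: $0 + $763 + $1,225 = $1,988.

$1,988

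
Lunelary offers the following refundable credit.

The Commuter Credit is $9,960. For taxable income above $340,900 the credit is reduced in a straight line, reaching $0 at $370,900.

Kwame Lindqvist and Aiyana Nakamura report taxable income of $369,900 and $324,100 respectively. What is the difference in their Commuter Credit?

$9,628

Kwame ($369,900): Commuter Credit: $369,900 is $29,000 into a $30,000 phase-out range, leaving 1,000/30,000 of the credit: $9,960 × 1,000/30,000 = $332.
Aiyana ($324,100): Commuter Credit: $324,100 is at or below the $340,900 threshold, so the full $9,960 applies.
Difference: |$332 − $9,960| = $9,628.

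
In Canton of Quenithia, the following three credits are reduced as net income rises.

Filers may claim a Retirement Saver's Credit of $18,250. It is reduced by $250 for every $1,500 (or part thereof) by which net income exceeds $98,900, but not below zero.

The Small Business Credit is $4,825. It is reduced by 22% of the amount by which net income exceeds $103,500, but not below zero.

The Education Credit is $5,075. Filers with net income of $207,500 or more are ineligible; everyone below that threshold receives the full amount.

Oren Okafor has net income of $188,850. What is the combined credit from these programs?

Retirement Saver's Credit: income exceeds $98,900 by $89,950, which is 60 full-or-partial $1,500 increments; reduction = 60 × $250 = $15,000, leaving $3,250.
Small Business Credit: 22% of the $85,350 excess over $103,500 is $18,777 ≥ base, so the credit is $0.
Education Credit: $188,850 is below the $207,500 cutoff, so the full $5,075 applies.
Total: $3,250 + $0 + $5,075 = $8,325.

$8,325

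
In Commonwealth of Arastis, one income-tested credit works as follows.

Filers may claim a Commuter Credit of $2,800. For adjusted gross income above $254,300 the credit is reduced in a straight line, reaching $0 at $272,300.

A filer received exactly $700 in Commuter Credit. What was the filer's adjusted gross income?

$700 is 700/2,800 of the full $2,800, so 2,100/2,800 of the $18,000 range has been used: income = $254,300 + $18,000 × 2,100/2,800 = $267,800.

$267,800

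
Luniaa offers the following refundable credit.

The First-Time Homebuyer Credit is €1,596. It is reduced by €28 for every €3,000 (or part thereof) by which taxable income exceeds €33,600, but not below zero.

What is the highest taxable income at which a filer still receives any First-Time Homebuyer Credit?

€201,600

After 56 increments the reduction is 56 × €28 = €1,568, leaving €28; one more increment wipes it out. Increment 56 ends at excess 56 × €3,000 = €168,000, so the highest qualifying income is €33,600 + €168,000 = €201,600.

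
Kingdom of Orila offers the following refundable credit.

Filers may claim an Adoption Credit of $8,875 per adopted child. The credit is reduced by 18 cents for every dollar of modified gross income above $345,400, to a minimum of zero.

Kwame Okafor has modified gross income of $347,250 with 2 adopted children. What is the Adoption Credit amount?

Adoption Credit: base = 2 × $8,875 = $17,750. 18% of the $1,850 excess over $345,400 is $333; credit = $17,750 − $333 = $17,417.

$17,417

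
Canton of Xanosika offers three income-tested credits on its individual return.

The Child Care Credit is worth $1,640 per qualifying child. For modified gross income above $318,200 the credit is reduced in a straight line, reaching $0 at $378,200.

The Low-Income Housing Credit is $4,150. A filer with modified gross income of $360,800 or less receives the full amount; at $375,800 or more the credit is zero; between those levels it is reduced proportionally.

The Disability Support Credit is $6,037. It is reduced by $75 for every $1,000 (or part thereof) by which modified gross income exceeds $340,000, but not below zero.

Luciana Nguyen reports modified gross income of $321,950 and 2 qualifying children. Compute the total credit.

$13,262

Child Care Credit: base = 2 × $1,640 = $3,280. $321,950 is $3,750 into a $60,000 phase-out range, leaving 56,250/60,000 of the credit: $3,280 × 56,250/60,000 = $3,075.
Low-Income Housing Credit: $321,950 is at or below the $360,800 threshold, so the full $4,150 applies.
Disability Support Credit: $321,950 is at or below the $340,000 threshold, so the full $6,037 applies.
Total: $3,075 + $4,150 + $6,037 = $13,262.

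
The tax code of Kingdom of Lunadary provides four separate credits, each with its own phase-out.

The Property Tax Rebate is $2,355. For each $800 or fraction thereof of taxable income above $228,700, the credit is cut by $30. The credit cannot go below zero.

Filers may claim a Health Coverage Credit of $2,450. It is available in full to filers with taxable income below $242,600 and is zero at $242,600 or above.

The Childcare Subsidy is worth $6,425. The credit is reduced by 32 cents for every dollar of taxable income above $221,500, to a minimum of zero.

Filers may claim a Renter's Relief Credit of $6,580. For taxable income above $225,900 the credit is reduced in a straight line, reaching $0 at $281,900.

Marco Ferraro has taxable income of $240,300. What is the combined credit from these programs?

$9,652

Property Tax Rebate: income exceeds $228,700 by $11,600, which is 15 full-or-partial $800 increments; reduction = 15 × $30 = $450, leaving $1,905.
Health Coverage Credit: $240,300 is below the $242,600 cutoff, so the full $2,450 applies.
Childcare Subsidy: 32% of the $18,800 excess over $221,500 is $6,016; credit = $6,425 − $6,016 = $409.
Renter's Relief Credit: $240,300 is $14,400 into a $56,000 phase-out range, leaving 41,600/56,000 of the credit: $6,580 × 41,600/56,000 = $4,888.
Total: $1,905 + $2,450 + $409 + $4,888 = $9,652.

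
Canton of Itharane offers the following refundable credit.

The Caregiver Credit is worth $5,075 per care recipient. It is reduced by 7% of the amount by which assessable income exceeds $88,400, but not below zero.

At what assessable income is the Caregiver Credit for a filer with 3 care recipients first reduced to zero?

Full credit = 3 × $5,075 = $15,225.
The credit falls by 7% of each dollar above $88,400, so it reaches zero when the excess is $15,225 / 7% = $217,500: income = $88,400 + $217,500 = $305,900.

$305,900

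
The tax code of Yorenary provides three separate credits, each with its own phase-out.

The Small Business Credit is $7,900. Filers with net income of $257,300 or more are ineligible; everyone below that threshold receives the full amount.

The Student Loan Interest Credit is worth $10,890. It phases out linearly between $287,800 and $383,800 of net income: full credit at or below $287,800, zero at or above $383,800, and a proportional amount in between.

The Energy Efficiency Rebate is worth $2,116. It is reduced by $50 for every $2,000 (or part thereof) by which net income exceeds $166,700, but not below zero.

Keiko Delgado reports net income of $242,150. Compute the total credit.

Small Business Credit: $242,150 is below the $257,300 cutoff, so the full $7,900 applies.
Student Loan Interest Credit: $242,150 is at or below the $287,800 threshold, so the full $10,890 applies.
Energy Efficiency Rebate: income exceeds $166,700 by $75,450, which is 38 full-or-partial $2,000 increments; reduction = 38 × $50 = $1,900, leaving $216.
Total: $7,900 + $10,890 + $216 = $19,006.

$19,006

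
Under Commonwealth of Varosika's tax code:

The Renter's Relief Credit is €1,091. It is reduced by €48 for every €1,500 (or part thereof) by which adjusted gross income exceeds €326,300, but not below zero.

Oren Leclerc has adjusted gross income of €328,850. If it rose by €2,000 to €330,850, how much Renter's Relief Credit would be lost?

€96

At €328,850 — income exceeds €326,300 by €2,550, which is 2 full-or-partial €1,500 increments; reduction = 2 × €48 = €96, leaving €995.
At €330,850 — income exceeds €326,300 by €4,550, which is 4 full-or-partial €1,500 increments; reduction = 4 × €48 = €192, leaving €899.
Lost: €995 − €899 = €96.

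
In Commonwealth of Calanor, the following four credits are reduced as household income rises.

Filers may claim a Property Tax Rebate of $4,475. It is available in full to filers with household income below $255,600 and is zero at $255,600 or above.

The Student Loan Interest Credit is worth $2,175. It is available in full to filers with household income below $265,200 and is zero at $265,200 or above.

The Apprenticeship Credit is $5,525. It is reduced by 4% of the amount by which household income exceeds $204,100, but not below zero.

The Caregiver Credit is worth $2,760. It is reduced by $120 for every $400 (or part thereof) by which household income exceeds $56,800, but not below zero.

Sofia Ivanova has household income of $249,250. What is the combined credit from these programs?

Property Tax Rebate: $249,250 is below the $255,600 cutoff, so the full $4,475 applies.
Student Loan Interest Credit: $249,250 is below the $265,200 cutoff, so the full $2,175 applies.
Apprenticeship Credit: 4% of the $45,150 excess over $204,100 is $1,806; credit = $5,525 − $1,806 = $3,719.
Caregiver Credit: income exceeds $56,800 by $192,450 → 482 increments × $120 = $57,840 ≥ base, so the credit is $0.
Total: $4,475 + $2,175 + $3,719 + $0 = $10,369.

$10,369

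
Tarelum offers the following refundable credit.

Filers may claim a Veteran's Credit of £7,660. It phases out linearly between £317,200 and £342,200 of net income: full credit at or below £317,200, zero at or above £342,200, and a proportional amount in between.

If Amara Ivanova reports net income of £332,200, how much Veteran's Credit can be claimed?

£3,064

Veteran's Credit: £332,200 is £15,000 into a £25,000 phase-out range, leaving 10,000/25,000 of the credit: £7,660 × 10,000/25,000 = £3,064.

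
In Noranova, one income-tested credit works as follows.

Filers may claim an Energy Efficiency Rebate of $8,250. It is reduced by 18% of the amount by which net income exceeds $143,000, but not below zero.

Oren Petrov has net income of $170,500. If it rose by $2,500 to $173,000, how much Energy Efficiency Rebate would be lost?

At $170,500 — 18% of the $27,500 excess over $143,000 is $4,950; credit = $8,250 − $4,950 = $3,300.
At $173,000 — 18% of the $30,000 excess over $143,000 is $5,400; credit = $8,250 − $5,400 = $2,850.
Lost: $3,300 − $2,850 = $450.

$450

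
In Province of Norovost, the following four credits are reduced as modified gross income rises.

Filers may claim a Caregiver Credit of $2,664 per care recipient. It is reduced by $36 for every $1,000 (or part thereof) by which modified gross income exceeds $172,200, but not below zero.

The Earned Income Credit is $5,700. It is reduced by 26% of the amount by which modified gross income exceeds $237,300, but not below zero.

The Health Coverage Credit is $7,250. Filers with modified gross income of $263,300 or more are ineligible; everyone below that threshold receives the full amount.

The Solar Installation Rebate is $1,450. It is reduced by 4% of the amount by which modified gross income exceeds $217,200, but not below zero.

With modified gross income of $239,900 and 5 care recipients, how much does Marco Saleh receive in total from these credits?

$23,688

Caregiver Credit: base = 5 × $2,664 = $13,320. income exceeds $172,200 by $67,700, which is 68 full-or-partial $1,000 increments; reduction = 68 × $36 = $2,448, leaving $10,872.
Earned Income Credit: 26% of the $2,600 excess over $237,300 is $676; credit = $5,700 − $676 = $5,024.
Health Coverage Credit: $239,900 is below the $263,300 cutoff, so the full $7,250 applies.
Solar Installation Rebate: 4% of the $22,700 excess over $217,200 is $908; credit = $1,450 − $908 = $542.
Total: $10,872 + $5,024 + $7,250 + $542 = $23,688.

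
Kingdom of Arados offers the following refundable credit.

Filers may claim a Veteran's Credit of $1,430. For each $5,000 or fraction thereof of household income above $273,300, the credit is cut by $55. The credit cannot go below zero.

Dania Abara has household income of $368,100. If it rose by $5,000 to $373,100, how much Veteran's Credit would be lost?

At $368,100 — income exceeds $273,300 by $94,800, which is 19 full-or-partial $5,000 increments; reduction = 19 × $55 = $1,045, leaving $385.
At $373,100 — income exceeds $273,300 by $99,800, which is 20 full-or-partial $5,000 increments; reduction = 20 × $55 = $1,100, leaving $330.
Lost: $385 − $330 = $55.

$55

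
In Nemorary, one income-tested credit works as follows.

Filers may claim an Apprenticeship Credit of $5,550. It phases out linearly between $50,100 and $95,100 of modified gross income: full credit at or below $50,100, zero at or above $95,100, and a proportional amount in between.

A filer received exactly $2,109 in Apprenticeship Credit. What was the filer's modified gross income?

$2,109 is 2,109/5,550 of the full $5,550, so 3,441/5,550 of the $45,000 range has been used: income = $50,100 + $45,000 × 3,441/5,550 = $78,000.

$78,000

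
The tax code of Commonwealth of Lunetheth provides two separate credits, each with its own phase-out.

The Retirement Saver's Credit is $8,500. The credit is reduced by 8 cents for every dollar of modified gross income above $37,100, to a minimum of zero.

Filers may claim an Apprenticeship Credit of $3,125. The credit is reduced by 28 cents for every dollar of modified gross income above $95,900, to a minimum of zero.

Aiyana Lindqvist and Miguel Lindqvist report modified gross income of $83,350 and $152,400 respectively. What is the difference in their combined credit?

Aiyana ($83,350): Retirement Saver's Credit: 8% of the $46,250 excess over $37,100 is $3,700; credit = $8,500 − $3,700 = $4,800. Apprenticeship Credit: $83,350 is at or below the $95,900 threshold, so the full $3,125 applies. total $4,800 + $3,125 = $7,925
Miguel ($152,400): Retirement Saver's Credit: 8% of the $115,300 excess over $37,100 is $9,224 ≥ base, so the credit is $0. Apprenticeship Credit: 28% of the $56,500 excess over $95,900 is $15,820 ≥ base, so the credit is $0. total $0 + $0 = $0
Difference: |$7,925 − $0| = $7,925.

$7,925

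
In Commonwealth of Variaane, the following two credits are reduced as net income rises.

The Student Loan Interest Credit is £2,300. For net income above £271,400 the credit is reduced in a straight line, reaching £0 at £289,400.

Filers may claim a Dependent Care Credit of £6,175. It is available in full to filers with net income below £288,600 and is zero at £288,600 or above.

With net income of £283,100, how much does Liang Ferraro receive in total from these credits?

Student Loan Interest Credit: £283,100 is £11,700 into a £18,000 phase-out range, leaving 6,300/18,000 of the credit: £2,300 × 6,300/18,000 = £805.
Dependent Care Credit: £283,100 is below the £288,600 cutoff, so the full £6,175 applies.
Total: £805 + £6,175 = £6,980.

£6,980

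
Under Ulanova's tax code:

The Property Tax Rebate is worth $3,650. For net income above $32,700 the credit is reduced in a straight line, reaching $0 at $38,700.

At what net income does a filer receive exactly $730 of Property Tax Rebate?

$730 is 730/3,650 of the full $3,650, so 2,920/3,650 of the $6,000 range has been used: income = $32,700 + $6,000 × 2,920/3,650 = $37,500.

$37,500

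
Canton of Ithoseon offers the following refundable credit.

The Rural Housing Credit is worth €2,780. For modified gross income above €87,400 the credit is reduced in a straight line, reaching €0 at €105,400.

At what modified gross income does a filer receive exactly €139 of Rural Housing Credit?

€139 is 139/2,780 of the full €2,780, so 2,641/2,780 of the €18,000 range has been used: income = €87,400 + €18,000 × 2,641/2,780 = €104,500.

€104,500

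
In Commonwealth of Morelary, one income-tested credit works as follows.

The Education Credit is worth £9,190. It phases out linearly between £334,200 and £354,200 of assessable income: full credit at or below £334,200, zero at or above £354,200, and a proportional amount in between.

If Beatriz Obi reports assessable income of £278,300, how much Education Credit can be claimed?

Education Credit: £278,300 is at or below the £334,200 threshold, so the full £9,190 applies.

£9,190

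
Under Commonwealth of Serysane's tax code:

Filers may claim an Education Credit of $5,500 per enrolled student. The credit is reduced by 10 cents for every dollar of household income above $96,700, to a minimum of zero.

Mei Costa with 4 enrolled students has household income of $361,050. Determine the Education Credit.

$0

Education Credit: base = 4 × $5,500 = $22,000. 10% of the $264,350 excess over $96,700 is $26,435 ≥ base, so the credit is $0.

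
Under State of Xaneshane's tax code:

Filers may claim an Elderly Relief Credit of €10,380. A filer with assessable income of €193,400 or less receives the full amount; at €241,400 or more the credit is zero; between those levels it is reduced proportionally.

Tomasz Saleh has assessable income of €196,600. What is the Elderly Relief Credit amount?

Elderly Relief Credit: €196,600 is €3,200 into a €48,000 phase-out range, leaving 44,800/48,000 of the credit: €10,380 × 44,800/48,000 = €9,688.

€9,688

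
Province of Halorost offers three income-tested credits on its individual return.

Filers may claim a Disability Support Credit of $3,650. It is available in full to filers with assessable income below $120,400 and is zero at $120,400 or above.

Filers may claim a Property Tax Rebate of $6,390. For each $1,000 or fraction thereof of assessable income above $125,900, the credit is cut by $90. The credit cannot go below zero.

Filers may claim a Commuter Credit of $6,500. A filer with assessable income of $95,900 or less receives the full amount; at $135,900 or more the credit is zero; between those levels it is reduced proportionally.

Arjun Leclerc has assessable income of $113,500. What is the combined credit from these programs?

$13,680

Disability Support Credit: $113,500 is below the $120,400 cutoff, so the full $3,650 applies.
Property Tax Rebate: $113,500 is at or below the $125,900 threshold, so the full $6,390 applies.
Commuter Credit: $113,500 is $17,600 into a $40,000 phase-out range, leaving 22,400/40,000 of the credit: $6,500 × 22,400/40,000 = $3,640.
Total: $3,650 + $6,390 + $3,640 = $13,680.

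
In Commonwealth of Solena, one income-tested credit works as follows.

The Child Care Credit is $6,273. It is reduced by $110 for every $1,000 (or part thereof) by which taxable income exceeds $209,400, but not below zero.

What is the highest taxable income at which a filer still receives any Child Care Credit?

After 57 increments the reduction is 57 × $110 = $6,270, leaving $3; one more increment wipes it out. Increment 57 ends at excess 57 × $1,000 = $57,000, so the highest qualifying income is $209,400 + $57,000 = $266,400.

$266,400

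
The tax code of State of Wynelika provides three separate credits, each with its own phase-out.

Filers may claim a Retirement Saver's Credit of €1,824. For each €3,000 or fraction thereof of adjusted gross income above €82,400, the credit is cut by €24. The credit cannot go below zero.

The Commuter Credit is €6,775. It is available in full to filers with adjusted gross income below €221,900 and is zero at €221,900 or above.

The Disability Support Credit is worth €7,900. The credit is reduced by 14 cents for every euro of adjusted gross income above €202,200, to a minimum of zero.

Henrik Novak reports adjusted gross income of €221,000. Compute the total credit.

Retirement Saver's Credit: income exceeds €82,400 by €138,600, which is 47 full-or-partial €3,000 increments; reduction = 47 × €24 = €1,128, leaving €696.
Commuter Credit: €221,000 is below the €221,900 cutoff, so the full €6,775 applies.
Disability Support Credit: 14% of the €18,800 excess over €202,200 is €2,632; credit = €7,900 − €2,632 = €5,268.
Total: €696 + €6,775 + €5,268 = €12,739.

€12,739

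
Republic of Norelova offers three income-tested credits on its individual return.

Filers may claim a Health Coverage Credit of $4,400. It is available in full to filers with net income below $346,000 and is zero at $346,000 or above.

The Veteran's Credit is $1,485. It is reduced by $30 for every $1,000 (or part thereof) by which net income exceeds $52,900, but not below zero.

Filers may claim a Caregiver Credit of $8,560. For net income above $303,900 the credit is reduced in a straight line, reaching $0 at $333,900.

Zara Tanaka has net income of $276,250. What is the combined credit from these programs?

$12,960

Health Coverage Credit: $276,250 is below the $346,000 cutoff, so the full $4,400 applies.
Veteran's Credit: income exceeds $52,900 by $223,350 → 224 increments × $30 = $6,720 ≥ base, so the credit is $0.
Caregiver Credit: $276,250 is at or below the $303,900 threshold, so the full $8,560 applies.
Total: $4,400 + $0 + $8,560 = $12,960.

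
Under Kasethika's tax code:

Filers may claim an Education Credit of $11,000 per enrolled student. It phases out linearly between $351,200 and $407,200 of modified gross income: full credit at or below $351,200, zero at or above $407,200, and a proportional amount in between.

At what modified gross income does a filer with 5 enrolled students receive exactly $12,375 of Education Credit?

$394,600

Full credit = 5 × $11,000 = $55,000.
$12,375 is 12,375/55,000 of the full $55,000, so 42,625/55,000 of the $56,000 range has been used: income = $351,200 + $56,000 × 42,625/55,000 = $394,600.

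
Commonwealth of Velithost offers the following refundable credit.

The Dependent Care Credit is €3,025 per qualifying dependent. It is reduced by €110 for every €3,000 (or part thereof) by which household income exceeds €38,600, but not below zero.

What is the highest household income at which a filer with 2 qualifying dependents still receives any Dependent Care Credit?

€200,600

Full credit = 2 × €3,025 = €6,050.
After 54 increments the reduction is 54 × €110 = €5,940, leaving €110; one more increment wipes it out. Increment 54 ends at excess 54 × €3,000 = €162,000, so the highest qualifying income is €38,600 + €162,000 = €200,600.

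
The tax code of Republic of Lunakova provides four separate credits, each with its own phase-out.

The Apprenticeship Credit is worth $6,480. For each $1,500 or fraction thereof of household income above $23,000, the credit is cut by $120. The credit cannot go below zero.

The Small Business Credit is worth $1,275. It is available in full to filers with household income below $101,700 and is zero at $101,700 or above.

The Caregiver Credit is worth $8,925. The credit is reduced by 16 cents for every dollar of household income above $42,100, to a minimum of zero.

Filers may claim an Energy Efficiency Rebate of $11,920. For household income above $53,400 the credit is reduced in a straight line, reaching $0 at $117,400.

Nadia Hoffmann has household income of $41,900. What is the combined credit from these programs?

$27,040

Apprenticeship Credit: income exceeds $23,000 by $18,900, which is 13 full-or-partial $1,500 increments; reduction = 13 × $120 = $1,560, leaving $4,920.
Small Business Credit: $41,900 is below the $101,700 cutoff, so the full $1,275 applies.
Caregiver Credit: $41,900 is at or below the $42,100 threshold, so the full $8,925 applies.
Energy Efficiency Rebate: $41,900 is at or below the $53,400 threshold, so the full $11,920 applies.
Total: $4,920 + $1,275 + $8,925 + $11,920 = $27,040.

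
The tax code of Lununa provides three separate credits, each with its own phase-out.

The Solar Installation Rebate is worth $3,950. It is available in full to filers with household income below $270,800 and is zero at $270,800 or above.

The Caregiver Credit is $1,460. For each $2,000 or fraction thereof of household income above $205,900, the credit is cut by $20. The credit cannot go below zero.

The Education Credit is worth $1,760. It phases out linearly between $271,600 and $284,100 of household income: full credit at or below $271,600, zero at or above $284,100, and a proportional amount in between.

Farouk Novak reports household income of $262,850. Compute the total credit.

Solar Installation Rebate: $262,850 is below the $270,800 cutoff, so the full $3,950 applies.
Caregiver Credit: income exceeds $205,900 by $56,950, which is 29 full-or-partial $2,000 increments; reduction = 29 × $20 = $580, leaving $880.
Education Credit: $262,850 is at or below the $271,600 threshold, so the full $1,760 applies.
Total: $3,950 + $880 + $1,760 = $6,590.

$6,590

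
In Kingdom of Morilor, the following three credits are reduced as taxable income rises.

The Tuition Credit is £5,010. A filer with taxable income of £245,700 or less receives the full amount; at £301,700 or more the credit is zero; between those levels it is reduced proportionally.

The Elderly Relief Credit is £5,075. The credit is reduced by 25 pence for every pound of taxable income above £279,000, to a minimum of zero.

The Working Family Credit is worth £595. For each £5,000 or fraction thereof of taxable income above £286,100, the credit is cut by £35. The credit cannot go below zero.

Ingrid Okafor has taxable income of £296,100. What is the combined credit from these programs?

Tuition Credit: £296,100 is £50,400 into a £56,000 phase-out range, leaving 5,600/56,000 of the credit: £5,010 × 5,600/56,000 = £501.
Elderly Relief Credit: 25% of the £17,100 excess over £279,000 is £4,275; credit = £5,075 − £4,275 = £800.
Working Family Credit: income exceeds £286,100 by £10,000, which is 2 full-or-partial £5,000 increments; reduction = 2 × £35 = £70, leaving £525.
Total: £501 + £800 + £525 = £1,826.

£1,826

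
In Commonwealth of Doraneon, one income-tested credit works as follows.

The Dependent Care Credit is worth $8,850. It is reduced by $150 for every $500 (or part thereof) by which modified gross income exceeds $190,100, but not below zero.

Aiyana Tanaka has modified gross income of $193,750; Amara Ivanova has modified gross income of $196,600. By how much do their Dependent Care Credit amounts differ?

$750

Aiyana ($193,750): Dependent Care Credit: income exceeds $190,100 by $3,650, which is 8 full-or-partial $500 increments; reduction = 8 × $150 = $1,200, leaving $7,650.
Amara ($196,600): Dependent Care Credit: income exceeds $190,100 by $6,500, which is 13 full-or-partial $500 increments; reduction = 13 × $150 = $1,950, leaving $6,900.
Difference: |$7,650 − $6,900| = $750.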